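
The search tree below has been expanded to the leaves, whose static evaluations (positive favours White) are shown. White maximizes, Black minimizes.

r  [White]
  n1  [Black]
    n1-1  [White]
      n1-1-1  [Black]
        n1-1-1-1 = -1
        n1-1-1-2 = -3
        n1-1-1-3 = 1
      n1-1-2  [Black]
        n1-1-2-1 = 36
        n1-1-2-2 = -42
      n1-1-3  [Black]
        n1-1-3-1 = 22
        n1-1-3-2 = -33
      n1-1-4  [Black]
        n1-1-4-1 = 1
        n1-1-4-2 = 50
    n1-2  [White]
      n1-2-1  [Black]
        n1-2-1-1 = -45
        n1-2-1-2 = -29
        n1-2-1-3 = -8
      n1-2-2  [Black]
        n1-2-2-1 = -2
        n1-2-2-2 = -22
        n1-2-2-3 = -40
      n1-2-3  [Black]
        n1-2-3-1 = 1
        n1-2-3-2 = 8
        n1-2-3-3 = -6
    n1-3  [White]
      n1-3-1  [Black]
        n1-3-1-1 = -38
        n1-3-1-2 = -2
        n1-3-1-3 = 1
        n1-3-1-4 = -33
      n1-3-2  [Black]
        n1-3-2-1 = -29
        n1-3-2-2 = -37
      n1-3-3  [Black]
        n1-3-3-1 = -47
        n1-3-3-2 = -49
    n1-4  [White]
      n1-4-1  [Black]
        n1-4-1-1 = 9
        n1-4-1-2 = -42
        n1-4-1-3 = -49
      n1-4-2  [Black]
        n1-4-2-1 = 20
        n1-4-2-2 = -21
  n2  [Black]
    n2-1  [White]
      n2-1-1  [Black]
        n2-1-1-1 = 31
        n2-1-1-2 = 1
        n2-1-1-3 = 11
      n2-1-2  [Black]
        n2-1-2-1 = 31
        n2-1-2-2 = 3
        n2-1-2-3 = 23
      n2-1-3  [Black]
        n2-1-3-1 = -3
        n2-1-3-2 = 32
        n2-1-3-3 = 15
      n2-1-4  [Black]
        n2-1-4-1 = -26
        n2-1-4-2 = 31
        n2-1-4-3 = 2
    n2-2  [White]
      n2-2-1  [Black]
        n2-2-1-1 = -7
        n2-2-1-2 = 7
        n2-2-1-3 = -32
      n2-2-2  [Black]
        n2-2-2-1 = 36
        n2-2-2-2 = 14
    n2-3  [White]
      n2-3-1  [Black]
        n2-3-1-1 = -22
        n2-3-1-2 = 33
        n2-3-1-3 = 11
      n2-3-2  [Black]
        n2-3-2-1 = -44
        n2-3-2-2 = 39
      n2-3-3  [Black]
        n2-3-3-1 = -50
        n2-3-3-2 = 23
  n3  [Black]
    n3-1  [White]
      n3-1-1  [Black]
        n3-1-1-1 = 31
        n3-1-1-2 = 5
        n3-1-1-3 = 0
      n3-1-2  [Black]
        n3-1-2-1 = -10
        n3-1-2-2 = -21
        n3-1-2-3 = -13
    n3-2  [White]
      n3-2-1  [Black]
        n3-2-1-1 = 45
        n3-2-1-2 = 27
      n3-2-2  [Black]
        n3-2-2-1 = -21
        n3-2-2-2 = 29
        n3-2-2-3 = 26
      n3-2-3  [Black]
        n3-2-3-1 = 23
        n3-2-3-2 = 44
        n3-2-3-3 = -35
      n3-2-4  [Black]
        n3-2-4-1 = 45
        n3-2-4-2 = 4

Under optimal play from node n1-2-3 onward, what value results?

-6

n1-2-3 (Black): min(1, 8, -6) = -6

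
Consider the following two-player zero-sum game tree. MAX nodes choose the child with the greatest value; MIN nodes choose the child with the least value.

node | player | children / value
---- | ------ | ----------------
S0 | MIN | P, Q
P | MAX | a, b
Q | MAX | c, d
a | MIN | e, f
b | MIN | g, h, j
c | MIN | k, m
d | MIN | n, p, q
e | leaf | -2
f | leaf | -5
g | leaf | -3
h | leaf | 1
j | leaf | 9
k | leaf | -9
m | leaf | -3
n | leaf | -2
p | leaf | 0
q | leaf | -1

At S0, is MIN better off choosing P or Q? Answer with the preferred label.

P

a (MIN): min(-2, -5) = -5
b (MIN): min(-3, 1, 9) = -3
P (MAX): max(-5, -3) = -3
c (MIN): min(-9, -3) = -9
d (MIN): min(-2, 0, -1) = -2
Q (MAX): max(-9, -2) = -2
MIN prefers the lower value; P=-3, Q=-2. P is better since -3 < -2.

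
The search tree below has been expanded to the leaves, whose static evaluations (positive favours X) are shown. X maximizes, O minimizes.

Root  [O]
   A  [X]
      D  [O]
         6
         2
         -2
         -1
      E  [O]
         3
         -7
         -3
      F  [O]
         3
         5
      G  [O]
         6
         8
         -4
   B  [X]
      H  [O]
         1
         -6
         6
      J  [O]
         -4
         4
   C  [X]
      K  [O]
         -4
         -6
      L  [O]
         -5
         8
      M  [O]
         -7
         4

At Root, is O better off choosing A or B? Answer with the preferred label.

D (O): min(6, 2, -2, -1) = -2
E (O): min(3, -7, -3) = -7
F (O): min(3, 5) = 3
G (O): min(6, 8, -4) = -4
A (X): max(-2, -7, 3, -4) = 3
H (O): min(1, -6, 6) = -6
J (O): min(-4, 4) = -4
B (X): max(-6, -4) = -4
O prefers the lower value; A=3, B=-4. B is better since -4 < 3.

B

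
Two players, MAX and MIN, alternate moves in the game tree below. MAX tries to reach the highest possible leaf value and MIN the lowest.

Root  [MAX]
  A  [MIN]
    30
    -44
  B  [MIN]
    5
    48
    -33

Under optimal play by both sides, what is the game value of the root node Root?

A (MIN): min(30, -44) = -44
B (MIN): min(5, 48, -33) = -33
Root (MAX): max(-44, -33) = -33

-33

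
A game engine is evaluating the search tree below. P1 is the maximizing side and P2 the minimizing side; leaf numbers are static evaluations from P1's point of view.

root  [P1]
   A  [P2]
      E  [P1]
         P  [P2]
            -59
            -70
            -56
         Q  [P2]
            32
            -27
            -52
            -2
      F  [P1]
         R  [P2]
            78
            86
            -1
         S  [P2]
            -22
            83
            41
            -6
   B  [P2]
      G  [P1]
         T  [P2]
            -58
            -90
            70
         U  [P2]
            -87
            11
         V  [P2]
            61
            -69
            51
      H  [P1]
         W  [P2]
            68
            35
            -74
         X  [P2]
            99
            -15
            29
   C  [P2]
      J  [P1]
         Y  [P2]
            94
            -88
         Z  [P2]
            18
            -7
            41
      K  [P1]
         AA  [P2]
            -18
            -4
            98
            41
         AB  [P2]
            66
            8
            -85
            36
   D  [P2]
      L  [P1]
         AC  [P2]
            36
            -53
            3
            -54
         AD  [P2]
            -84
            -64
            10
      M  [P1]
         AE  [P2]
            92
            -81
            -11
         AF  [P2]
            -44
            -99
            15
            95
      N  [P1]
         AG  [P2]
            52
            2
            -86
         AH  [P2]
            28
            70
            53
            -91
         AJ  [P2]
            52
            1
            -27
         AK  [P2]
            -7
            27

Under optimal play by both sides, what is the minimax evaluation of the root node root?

P (P2): min(-59, -70, -56) = -70
Q (P2): min(32, -27, -52, -2) = -52
E (P1): max(-70, -52) = -52
R (P2): min(78, 86, -1) = -1
S (P2): min(-22, 83, 41, -6) = -22
F (P1): max(-1, -22) = -1
A (P2): min(-52, -1) = -52
T (P2): min(-58, -90, 70) = -90
U (P2): min(-87, 11) = -87
V (P2): min(61, -69, 51) = -69
G (P1): max(-90, -87, -69) = -69
W (P2): min(68, 35, -74) = -74
X (P2): min(99, -15, 29) = -15
H (P1): max(-74, -15) = -15
B (P2): min(-69, -15) = -69
Y (P2): min(94, -88) = -88
Z (P2): min(18, -7, 41) = -7
J (P1): max(-88, -7) = -7
AA (P2): min(-18, -4, 98, 41) = -18
AB (P2): min(66, 8, -85, 36) = -85
K (P1): max(-18, -85) = -18
C (P2): min(-7, -18) = -18
AC (P2): min(36, -53, 3, -54) = -54
AD (P2): min(-84, -64, 10) = -84
L (P1): max(-54, -84) = -54
AE (P2): min(92, -81, -11) = -81
AF (P2): min(-44, -99, 15, 95) = -99
M (P1): max(-81, -99) = -81
AG (P2): min(52, 2, -86) = -86
AH (P2): min(28, 70, 53, -91) = -91
AJ (P2): min(52, 1, -27) = -27
AK (P2): min(-7, 27) = -7
N (P1): max(-86, -91, -27, -7) = -7
D (P2): min(-54, -81, -7) = -81
root (P1): max(-52, -69, -18, -81) = -18

-18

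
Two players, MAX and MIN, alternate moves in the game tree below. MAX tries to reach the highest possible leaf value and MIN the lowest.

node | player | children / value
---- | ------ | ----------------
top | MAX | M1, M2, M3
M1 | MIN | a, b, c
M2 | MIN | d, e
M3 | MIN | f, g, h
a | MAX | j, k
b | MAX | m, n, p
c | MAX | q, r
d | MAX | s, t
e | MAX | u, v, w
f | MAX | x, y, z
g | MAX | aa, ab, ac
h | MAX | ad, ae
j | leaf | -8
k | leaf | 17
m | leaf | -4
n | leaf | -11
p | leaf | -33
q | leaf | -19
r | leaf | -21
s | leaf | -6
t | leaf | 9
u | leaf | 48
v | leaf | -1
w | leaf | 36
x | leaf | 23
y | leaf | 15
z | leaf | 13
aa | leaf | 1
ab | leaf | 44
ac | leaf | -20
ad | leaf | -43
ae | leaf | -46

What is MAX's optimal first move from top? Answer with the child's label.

a (MAX): max(-8, 17) = 17
b (MAX): max(-4, -11, -33) = -4
c (MAX): max(-19, -21) = -19
M1 (MIN): min(17, -4, -19) = -19
d (MAX): max(-6, 9) = 9
e (MAX): max(48, -1, 36) = 48
M2 (MIN): min(9, 48) = 9
f (MAX): max(23, 15, 13) = 23
g (MAX): max(1, 44, -20) = 44
h (MAX): max(-43, -46) = -43
M3 (MIN): min(23, 44, -43) = -43
top (MAX): max(-19, 9, -43) = 9
MAX at top wants the highest of {M1=-19, M2=9, M3=-43}, so chooses M2.

M2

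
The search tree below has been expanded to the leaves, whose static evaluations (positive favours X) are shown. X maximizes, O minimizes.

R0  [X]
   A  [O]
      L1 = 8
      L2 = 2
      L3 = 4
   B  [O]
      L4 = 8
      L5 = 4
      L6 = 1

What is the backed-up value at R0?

A (O): min(8, 2, 4) = 2
B (O): min(8, 4, 1) = 1
R0 (X): max(2, 1) = 2

2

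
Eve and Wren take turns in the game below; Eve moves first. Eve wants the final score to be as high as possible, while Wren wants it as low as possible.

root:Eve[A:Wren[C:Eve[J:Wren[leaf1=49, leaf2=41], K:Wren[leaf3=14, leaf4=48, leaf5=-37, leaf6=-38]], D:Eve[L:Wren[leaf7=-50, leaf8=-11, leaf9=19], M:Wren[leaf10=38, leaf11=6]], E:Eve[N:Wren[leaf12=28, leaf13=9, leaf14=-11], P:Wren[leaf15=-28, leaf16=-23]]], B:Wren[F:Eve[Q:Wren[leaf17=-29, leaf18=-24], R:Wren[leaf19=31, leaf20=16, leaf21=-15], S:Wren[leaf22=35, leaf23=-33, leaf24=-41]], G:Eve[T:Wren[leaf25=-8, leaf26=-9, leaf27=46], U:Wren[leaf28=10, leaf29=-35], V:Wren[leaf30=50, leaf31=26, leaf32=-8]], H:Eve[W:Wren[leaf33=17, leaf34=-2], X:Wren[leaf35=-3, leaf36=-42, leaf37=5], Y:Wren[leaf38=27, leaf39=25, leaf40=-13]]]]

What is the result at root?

J (Wren): min(49, 41) = 41
K (Wren): min(14, 48, -37, -38) = -38
C (Eve): max(41, -38) = 41
L (Wren): min(-50, -11, 19) = -50
M (Wren): min(38, 6) = 6
D (Eve): max(-50, 6) = 6
N (Wren): min(28, 9, -11) = -11
P (Wren): min(-28, -23) = -28
E (Eve): max(-11, -28) = -11
A (Wren): min(41, 6, -11) = -11
Q (Wren): min(-29, -24) = -29
R (Wren): min(31, 16, -15) = -15
S (Wren): min(35, -33, -41) = -41
F (Eve): max(-29, -15, -41) = -15
T (Wren): min(-8, -9, 46) = -9
U (Wren): min(10, -35) = -35
V (Wren): min(50, 26, -8) = -8
G (Eve): max(-9, -35, -8) = -8
W (Wren): min(17, -2) = -2
X (Wren): min(-3, -42, 5) = -42
Y (Wren): min(27, 25, -13) = -13
H (Eve): max(-2, -42, -13) = -2
B (Wren): min(-15, -8, -2) = -15
root (Eve): max(-11, -15) = -11

-11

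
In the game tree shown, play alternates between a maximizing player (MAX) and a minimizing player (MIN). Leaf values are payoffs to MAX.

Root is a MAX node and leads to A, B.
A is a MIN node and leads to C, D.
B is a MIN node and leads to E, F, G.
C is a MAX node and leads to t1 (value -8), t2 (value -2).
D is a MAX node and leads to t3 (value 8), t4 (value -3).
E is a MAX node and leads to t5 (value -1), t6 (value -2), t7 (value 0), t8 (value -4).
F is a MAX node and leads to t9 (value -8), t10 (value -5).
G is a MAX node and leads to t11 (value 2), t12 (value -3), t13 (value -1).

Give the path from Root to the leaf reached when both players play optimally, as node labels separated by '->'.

Root -> A -> C -> t2

C (MAX): max(-8, -2) = -2
D (MAX): max(8, -3) = 8
A (MIN): min(-2, 8) = -2
E (MAX): max(-1, -2, 0, -4) = 0
F (MAX): max(-8, -5) = -5
G (MAX): max(2, -3, -1) = 2
B (MIN): min(0, -5, 2) = -5
Root (MAX): max(-2, -5) = -2
At Root, MAX picks A (highest: -2).
At A, MIN picks C (lowest: -2).
At C, MAX picks t2 (highest: -2).
Terminal value -2.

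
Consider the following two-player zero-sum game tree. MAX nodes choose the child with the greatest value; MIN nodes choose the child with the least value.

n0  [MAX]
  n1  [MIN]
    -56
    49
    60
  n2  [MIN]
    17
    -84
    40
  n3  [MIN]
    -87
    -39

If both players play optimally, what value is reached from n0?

-56

n1 (MIN): min(-56, 49, 60) = -56
n2 (MIN): min(17, -84, 40) = -84
n3 (MIN): min(-87, -39) = -87
n0 (MAX): max(-56, -84, -87) = -56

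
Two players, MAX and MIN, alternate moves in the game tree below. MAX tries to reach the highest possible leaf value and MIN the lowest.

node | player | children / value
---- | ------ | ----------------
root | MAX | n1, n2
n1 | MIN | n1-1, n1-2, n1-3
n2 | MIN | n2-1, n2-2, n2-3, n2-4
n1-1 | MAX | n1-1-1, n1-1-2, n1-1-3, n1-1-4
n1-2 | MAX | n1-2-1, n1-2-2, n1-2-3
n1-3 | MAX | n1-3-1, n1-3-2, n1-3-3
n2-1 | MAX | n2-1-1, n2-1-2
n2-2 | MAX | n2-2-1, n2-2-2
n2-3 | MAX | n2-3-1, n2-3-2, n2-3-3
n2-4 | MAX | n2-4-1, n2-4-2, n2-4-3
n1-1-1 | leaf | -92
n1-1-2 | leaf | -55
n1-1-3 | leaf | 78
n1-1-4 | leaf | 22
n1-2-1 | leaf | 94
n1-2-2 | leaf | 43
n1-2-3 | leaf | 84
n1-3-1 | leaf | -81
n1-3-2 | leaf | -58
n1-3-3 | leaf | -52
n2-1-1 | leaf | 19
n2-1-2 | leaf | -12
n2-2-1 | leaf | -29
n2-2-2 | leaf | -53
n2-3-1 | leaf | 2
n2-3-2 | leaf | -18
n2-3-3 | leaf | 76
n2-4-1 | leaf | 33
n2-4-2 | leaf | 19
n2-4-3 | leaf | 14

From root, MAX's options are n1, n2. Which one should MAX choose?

n2

n1-1 (MAX): max(-92, -55, 78, 22) = 78
n1-2 (MAX): max(94, 43, 84) = 94
n1-3 (MAX): max(-81, -58, -52) = -52
n1 (MIN): min(78, 94, -52) = -52
n2-1 (MAX): max(19, -12) = 19
n2-2 (MAX): max(-29, -53) = -29
n2-3 (MAX): max(2, -18, 76) = 76
n2-4 (MAX): max(33, 19, 14) = 33
n2 (MIN): min(19, -29, 76, 33) = -29
root (MAX): max(-52, -29) = -29
MAX at root wants the highest of {n1=-52, n2=-29}, so chooses n2.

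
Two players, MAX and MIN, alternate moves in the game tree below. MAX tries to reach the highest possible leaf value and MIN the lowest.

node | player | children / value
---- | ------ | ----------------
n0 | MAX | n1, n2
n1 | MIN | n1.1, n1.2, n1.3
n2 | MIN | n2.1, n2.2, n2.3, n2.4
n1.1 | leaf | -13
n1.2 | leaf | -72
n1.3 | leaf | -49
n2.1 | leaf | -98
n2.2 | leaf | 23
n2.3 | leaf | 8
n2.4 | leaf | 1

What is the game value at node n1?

n1 (MIN): min(-13, -72, -49) = -72

-72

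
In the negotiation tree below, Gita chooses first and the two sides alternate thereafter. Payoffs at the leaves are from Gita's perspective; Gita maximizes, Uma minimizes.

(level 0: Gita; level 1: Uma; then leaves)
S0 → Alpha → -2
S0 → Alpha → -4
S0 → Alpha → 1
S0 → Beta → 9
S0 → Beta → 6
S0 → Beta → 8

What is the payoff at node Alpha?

-4

Alpha (Uma): min(-2, -4, 1) = -4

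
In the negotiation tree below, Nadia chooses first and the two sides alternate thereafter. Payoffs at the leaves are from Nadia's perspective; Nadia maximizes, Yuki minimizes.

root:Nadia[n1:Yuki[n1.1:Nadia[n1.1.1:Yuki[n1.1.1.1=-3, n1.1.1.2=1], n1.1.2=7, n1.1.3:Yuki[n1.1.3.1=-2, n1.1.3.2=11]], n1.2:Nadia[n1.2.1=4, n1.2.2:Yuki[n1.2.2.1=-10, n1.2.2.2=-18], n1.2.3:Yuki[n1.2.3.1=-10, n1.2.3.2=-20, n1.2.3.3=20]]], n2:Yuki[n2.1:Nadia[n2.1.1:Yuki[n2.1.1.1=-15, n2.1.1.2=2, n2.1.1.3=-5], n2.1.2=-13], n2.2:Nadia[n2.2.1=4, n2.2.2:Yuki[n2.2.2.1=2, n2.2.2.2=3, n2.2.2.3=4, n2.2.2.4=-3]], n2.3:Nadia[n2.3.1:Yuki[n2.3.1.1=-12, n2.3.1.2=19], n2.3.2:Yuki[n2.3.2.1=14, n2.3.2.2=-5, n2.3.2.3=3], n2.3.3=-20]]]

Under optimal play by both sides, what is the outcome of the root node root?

n1.1.1 (Yuki): min(-3, 1) = -3
n1.1.3 (Yuki): min(-2, 11) = -2
n1.1 (Nadia): max(-3, 7, -2) = 7
n1.2.2 (Yuki): min(-10, -18) = -18
n1.2.3 (Yuki): min(-10, -20, 20) = -20
n1.2 (Nadia): max(4, -18, -20) = 4
n1 (Yuki): min(7, 4) = 4
n2.1.1 (Yuki): min(-15, 2, -5) = -15
n2.1 (Nadia): max(-15, -13) = -13
n2.2.2 (Yuki): min(2, 3, 4, -3) = -3
n2.2 (Nadia): max(4, -3) = 4
n2.3.1 (Yuki): min(-12, 19) = -12
n2.3.2 (Yuki): min(14, -5, 3) = -5
n2.3 (Nadia): max(-12, -5, -20) = -5
n2 (Yuki): min(-13, 4, -5) = -13
root (Nadia): max(4, -13) = 4

4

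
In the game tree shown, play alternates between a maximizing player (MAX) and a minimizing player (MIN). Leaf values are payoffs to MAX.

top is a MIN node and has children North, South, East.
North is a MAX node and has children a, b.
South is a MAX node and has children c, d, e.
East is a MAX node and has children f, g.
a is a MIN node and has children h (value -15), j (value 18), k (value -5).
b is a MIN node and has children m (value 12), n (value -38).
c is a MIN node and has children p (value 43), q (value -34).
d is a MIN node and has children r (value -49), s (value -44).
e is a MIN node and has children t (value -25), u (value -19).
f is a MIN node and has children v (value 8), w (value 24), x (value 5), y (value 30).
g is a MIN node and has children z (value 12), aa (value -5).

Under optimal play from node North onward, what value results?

-15

a (MIN): min(-15, 18, -5) = -15
b (MIN): min(12, -38) = -38
North (MAX): max(-15, -38) = -15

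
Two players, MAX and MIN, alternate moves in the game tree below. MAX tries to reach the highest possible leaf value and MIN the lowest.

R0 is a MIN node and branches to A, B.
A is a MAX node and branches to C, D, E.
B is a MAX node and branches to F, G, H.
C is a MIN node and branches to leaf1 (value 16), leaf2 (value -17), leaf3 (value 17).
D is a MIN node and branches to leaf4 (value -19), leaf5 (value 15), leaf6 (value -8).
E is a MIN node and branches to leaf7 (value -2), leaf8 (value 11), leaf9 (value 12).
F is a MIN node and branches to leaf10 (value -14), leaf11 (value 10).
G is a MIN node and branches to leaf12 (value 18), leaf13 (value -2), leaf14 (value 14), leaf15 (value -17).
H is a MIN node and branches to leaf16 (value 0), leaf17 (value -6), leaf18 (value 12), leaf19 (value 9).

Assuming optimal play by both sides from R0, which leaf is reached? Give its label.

C (MIN): min(16, -17, 17) = -17
D (MIN): min(-19, 15, -8) = -19
E (MIN): min(-2, 11, 12) = -2
A (MAX): max(-17, -19, -2) = -2
F (MIN): min(-14, 10) = -14
G (MIN): min(18, -2, 14, -17) = -17
H (MIN): min(0, -6, 12, 9) = -6
B (MAX): max(-14, -17, -6) = -6
R0 (MIN): min(-2, -6) = -6
At R0, MIN picks B (lowest: -6).
At B, MAX picks H (highest: -6).
At H, MIN picks leaf17 (lowest: -6).
Terminal value -6.

leaf17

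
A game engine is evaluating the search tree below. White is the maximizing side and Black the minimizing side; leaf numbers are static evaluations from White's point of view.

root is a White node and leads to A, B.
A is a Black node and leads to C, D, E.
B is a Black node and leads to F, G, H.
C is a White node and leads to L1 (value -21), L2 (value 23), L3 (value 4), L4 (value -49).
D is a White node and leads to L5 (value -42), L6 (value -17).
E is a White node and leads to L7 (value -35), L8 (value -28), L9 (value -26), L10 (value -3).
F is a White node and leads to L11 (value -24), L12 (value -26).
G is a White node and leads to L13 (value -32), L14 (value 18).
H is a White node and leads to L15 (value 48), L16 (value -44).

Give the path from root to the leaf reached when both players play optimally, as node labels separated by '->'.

root -> A -> D -> L6

C (White): max(-21, 23, 4, -49) = 23
D (White): max(-42, -17) = -17
E (White): max(-35, -28, -26, -3) = -3
A (Black): min(23, -17, -3) = -17
F (White): max(-24, -26) = -24
G (White): max(-32, 18) = 18
H (White): max(48, -44) = 48
B (Black): min(-24, 18, 48) = -24
root (White): max(-17, -24) = -17
At root, White picks A (highest: -17).
At A, Black picks D (lowest: -17).
At D, White picks L6 (highest: -17).
Terminal value -17.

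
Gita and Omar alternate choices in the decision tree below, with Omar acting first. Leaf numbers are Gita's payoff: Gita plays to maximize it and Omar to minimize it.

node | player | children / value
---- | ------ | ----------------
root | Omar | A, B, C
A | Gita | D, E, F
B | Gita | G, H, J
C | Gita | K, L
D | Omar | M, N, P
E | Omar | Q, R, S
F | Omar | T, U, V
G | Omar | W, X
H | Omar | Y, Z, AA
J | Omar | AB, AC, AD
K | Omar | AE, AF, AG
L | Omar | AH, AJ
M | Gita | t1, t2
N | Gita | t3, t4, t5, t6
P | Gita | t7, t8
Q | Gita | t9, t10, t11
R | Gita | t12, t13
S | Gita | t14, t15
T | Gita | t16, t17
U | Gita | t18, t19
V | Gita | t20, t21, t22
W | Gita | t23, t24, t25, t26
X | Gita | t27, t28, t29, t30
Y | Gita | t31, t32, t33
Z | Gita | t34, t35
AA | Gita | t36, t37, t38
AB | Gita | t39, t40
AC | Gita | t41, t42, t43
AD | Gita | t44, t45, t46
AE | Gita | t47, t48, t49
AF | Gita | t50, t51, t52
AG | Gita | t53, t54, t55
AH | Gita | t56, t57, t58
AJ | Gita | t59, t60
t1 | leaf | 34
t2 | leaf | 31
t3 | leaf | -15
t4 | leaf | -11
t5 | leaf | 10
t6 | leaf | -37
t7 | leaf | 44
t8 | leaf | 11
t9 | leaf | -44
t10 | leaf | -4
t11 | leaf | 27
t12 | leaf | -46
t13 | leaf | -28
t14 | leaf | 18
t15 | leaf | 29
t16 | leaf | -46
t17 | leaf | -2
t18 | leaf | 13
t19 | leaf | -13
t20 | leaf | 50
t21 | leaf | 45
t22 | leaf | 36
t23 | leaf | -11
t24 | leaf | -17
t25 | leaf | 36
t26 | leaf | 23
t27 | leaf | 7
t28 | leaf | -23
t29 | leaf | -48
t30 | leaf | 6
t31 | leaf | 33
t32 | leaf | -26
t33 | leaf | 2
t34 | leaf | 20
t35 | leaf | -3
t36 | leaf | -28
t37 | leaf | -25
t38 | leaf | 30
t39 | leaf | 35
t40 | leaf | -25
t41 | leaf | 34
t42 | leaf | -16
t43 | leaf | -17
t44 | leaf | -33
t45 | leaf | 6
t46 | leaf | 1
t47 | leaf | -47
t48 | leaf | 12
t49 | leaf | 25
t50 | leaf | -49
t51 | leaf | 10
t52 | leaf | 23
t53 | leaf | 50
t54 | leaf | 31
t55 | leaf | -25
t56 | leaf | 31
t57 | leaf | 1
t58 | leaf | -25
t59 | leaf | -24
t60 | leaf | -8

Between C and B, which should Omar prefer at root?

B

AE (Gita): max(-47, 12, 25) = 25
AF (Gita): max(-49, 10, 23) = 23
AG (Gita): max(50, 31, -25) = 50
K (Omar): min(25, 23, 50) = 23
AH (Gita): max(31, 1, -25) = 31
AJ (Gita): max(-24, -8) = -8
L (Omar): min(31, -8) = -8
C (Gita): max(23, -8) = 23
W (Gita): max(-11, -17, 36, 23) = 36
X (Gita): max(7, -23, -48, 6) = 7
G (Omar): min(36, 7) = 7
Y (Gita): max(33, -26, 2) = 33
Z (Gita): max(20, -3) = 20
AA (Gita): max(-28, -25, 30) = 30
H (Omar): min(33, 20, 30) = 20
AB (Gita): max(35, -25) = 35
AC (Gita): max(34, -16, -17) = 34
AD (Gita): max(-33, 6, 1) = 6
J (Omar): min(35, 34, 6) = 6
B (Gita): max(7, 20, 6) = 20
Omar prefers the lower value; C=23, B=20. B is better since 20 < 23.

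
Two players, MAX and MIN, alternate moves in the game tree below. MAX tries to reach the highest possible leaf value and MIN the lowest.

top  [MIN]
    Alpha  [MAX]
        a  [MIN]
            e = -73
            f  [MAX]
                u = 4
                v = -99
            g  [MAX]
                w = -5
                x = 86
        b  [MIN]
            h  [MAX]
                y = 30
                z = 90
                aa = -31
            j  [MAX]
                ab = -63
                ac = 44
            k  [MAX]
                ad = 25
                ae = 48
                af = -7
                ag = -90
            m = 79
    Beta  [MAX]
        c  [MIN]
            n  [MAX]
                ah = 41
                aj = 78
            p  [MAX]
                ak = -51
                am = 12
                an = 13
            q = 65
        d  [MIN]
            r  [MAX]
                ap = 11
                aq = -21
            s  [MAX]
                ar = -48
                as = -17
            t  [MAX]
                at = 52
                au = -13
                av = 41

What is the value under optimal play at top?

f (MAX): max(4, -99) = 4
g (MAX): max(-5, 86) = 86
a (MIN): min(-73, 4, 86) = -73
h (MAX): max(30, 90, -31) = 90
j (MAX): max(-63, 44) = 44
k (MAX): max(25, 48, -7, -90) = 48
b (MIN): min(90, 44, 48, 79) = 44
Alpha (MAX): max(-73, 44) = 44
n (MAX): max(41, 78) = 78
p (MAX): max(-51, 12, 13) = 13
c (MIN): min(78, 13, 65) = 13
r (MAX): max(11, -21) = 11
s (MAX): max(-48, -17) = -17
t (MAX): max(52, -13, 41) = 52
d (MIN): min(11, -17, 52) = -17
Beta (MAX): max(13, -17) = 13
top (MIN): min(44, 13) = 13

13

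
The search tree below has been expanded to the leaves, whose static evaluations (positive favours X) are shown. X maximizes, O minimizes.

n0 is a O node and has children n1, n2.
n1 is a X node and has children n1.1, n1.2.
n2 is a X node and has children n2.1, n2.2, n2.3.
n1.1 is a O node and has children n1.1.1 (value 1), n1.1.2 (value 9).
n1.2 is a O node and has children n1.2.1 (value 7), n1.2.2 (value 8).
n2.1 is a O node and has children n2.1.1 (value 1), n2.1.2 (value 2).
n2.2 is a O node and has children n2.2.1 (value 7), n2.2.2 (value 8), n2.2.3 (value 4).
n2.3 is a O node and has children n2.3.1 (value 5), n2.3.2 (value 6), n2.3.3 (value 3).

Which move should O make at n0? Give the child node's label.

n2

n1.1 (O): min(1, 9) = 1
n1.2 (O): min(7, 8) = 7
n1 (X): max(1, 7) = 7
n2.1 (O): min(1, 2) = 1
n2.2 (O): min(7, 8, 4) = 4
n2.3 (O): min(5, 6, 3) = 3
n2 (X): max(1, 4, 3) = 4
n0 (O): min(7, 4) = 4
O at n0 wants the lowest of {n1=7, n2=4}, so chooses n2.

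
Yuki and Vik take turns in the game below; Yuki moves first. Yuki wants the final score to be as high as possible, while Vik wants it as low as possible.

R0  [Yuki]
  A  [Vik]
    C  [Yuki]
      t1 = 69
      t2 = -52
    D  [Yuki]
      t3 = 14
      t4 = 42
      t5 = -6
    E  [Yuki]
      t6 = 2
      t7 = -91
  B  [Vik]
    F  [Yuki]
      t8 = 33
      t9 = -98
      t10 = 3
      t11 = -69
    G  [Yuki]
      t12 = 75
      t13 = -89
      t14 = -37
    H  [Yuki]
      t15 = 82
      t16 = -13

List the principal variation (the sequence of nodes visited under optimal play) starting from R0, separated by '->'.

C (Yuki): max(69, -52) = 69
D (Yuki): max(14, 42, -6) = 42
E (Yuki): max(2, -91) = 2
A (Vik): min(69, 42, 2) = 2
F (Yuki): max(33, -98, 3, -69) = 33
G (Yuki): max(75, -89, -37) = 75
H (Yuki): max(82, -13) = 82
B (Vik): min(33, 75, 82) = 33
R0 (Yuki): max(2, 33) = 33
At R0, Yuki picks B (highest: 33).
At B, Vik picks F (lowest: 33).
At F, Yuki picks t8 (highest: 33).
Terminal value 33.

R0 -> B -> F -> t8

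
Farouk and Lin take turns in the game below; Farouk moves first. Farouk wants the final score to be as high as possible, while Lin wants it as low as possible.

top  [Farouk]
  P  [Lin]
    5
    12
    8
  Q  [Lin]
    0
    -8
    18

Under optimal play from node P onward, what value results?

P (Lin): min(5, 12, 8) = 5

5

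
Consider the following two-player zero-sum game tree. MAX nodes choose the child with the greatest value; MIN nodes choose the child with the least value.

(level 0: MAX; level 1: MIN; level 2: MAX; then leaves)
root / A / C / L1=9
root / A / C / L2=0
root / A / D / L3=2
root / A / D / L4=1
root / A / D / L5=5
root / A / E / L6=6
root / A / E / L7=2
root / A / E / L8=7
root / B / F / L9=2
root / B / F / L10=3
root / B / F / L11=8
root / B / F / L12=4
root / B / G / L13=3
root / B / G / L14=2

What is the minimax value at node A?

5

C (MAX): max(9, 0) = 9
D (MAX): max(2, 1, 5) = 5
E (MAX): max(6, 2, 7) = 7
A (MIN): min(9, 5, 7) = 5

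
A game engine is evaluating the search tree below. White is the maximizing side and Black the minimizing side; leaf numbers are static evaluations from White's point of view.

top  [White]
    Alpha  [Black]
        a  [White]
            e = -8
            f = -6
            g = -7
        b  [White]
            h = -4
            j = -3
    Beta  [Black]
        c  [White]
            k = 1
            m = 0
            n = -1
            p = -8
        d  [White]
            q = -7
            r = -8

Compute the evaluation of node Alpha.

-6

a (White): max(-8, -6, -7) = -6
b (White): max(-4, -3) = -3
Alpha (Black): min(-6, -3) = -6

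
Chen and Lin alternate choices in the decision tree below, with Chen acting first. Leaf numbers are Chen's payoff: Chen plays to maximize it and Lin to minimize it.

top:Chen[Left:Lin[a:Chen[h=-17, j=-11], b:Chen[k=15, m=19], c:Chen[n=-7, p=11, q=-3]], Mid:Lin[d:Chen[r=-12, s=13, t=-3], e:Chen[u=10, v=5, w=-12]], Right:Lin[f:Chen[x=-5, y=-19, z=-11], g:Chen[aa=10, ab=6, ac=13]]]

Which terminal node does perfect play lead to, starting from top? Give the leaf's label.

u

a (Chen): max(-17, -11) = -11
b (Chen): max(15, 19) = 19
c (Chen): max(-7, 11, -3) = 11
Left (Lin): min(-11, 19, 11) = -11
d (Chen): max(-12, 13, -3) = 13
e (Chen): max(10, 5, -12) = 10
Mid (Lin): min(13, 10) = 10
f (Chen): max(-5, -19, -11) = -5
g (Chen): max(10, 6, 13) = 13
Right (Lin): min(-5, 13) = -5
top (Chen): max(-11, 10, -5) = 10
At top, Chen picks Mid (highest: 10).
At Mid, Lin picks e (lowest: 10).
At e, Chen picks u (highest: 10).
Terminal value 10.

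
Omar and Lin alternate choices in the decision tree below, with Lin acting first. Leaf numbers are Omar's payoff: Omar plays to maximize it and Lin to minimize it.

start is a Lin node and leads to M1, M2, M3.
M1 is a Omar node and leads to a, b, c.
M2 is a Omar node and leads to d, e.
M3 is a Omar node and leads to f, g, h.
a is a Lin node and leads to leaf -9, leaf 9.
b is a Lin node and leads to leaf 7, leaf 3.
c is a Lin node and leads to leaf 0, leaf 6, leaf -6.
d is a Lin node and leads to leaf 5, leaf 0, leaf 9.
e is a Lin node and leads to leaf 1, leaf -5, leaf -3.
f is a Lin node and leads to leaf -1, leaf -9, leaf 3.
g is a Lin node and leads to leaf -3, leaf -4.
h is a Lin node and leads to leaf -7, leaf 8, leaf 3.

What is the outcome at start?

a (Lin): min(-9, 9) = -9
b (Lin): min(7, 3) = 3
c (Lin): min(0, 6, -6) = -6
M1 (Omar): max(-9, 3, -6) = 3
d (Lin): min(5, 0, 9) = 0
e (Lin): min(1, -5, -3) = -5
M2 (Omar): max(0, -5) = 0
f (Lin): min(-1, -9, 3) = -9
g (Lin): min(-3, -4) = -4
h (Lin): min(-7, 8, 3) = -7
M3 (Omar): max(-9, -4, -7) = -4
start (Lin): min(3, 0, -4) = -4

-4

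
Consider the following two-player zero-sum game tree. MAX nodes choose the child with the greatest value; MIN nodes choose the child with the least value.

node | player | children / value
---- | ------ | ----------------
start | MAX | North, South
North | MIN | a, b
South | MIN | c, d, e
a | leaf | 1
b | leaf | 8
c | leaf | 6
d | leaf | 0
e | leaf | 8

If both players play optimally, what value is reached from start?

1

North (MIN): min(1, 8) = 1
South (MIN): min(6, 0, 8) = 0
start (MAX): max(1, 0) = 1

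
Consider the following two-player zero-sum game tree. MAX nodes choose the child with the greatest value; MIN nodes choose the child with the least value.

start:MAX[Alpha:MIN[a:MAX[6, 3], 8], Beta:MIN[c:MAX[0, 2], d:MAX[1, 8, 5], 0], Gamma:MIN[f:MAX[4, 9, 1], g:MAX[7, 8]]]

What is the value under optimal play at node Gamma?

f (MAX): max(4, 9, 1) = 9
g (MAX): max(7, 8) = 8
Gamma (MIN): min(9, 8) = 8

8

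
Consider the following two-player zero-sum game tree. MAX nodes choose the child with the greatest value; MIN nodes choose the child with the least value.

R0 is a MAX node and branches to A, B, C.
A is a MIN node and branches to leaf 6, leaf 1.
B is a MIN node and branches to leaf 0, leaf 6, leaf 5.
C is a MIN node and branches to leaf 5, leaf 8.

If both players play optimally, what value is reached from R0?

A (MIN): min(6, 1) = 1
B (MIN): min(0, 6, 5) = 0
C (MIN): min(5, 8) = 5
R0 (MAX): max(1, 0, 5) = 5

5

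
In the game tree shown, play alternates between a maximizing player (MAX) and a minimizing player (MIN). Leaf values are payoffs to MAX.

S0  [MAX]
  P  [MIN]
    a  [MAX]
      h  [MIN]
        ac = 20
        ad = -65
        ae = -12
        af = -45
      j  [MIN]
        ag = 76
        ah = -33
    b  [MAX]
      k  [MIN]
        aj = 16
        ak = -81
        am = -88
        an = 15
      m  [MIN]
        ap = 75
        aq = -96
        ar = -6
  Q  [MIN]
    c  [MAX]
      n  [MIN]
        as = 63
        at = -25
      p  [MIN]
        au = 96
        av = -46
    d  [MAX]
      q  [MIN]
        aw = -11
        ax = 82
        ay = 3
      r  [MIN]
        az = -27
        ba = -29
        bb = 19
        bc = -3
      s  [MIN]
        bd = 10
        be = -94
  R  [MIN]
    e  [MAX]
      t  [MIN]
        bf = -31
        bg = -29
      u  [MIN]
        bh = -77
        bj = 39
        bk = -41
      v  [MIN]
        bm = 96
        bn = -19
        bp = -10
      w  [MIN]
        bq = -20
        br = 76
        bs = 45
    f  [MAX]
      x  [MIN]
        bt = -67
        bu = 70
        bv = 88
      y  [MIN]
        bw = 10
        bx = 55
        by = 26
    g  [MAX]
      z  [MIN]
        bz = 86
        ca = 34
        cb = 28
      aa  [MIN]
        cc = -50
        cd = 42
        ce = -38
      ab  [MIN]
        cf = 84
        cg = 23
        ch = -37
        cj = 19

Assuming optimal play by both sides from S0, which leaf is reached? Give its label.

bn

h (MIN): min(20, -65, -12, -45) = -65
j (MIN): min(76, -33) = -33
a (MAX): max(-65, -33) = -33
k (MIN): min(16, -81, -88, 15) = -88
m (MIN): min(75, -96, -6) = -96
b (MAX): max(-88, -96) = -88
P (MIN): min(-33, -88) = -88
n (MIN): min(63, -25) = -25
p (MIN): min(96, -46) = -46
c (MAX): max(-25, -46) = -25
q (MIN): min(-11, 82, 3) = -11
r (MIN): min(-27, -29, 19, -3) = -29
s (MIN): min(10, -94) = -94
d (MAX): max(-11, -29, -94) = -11
Q (MIN): min(-25, -11) = -25
t (MIN): min(-31, -29) = -31
u (MIN): min(-77, 39, -41) = -77
v (MIN): min(96, -19, -10) = -19
w (MIN): min(-20, 76, 45) = -20
e (MAX): max(-31, -77, -19, -20) = -19
x (MIN): min(-67, 70, 88) = -67
y (MIN): min(10, 55, 26) = 10
f (MAX): max(-67, 10) = 10
z (MIN): min(86, 34, 28) = 28
aa (MIN): min(-50, 42, -38) = -50
ab (MIN): min(84, 23, -37, 19) = -37
g (MAX): max(28, -50, -37) = 28
R (MIN): min(-19, 10, 28) = -19
S0 (MAX): max(-88, -25, -19) = -19
At S0, MAX picks R (highest: -19).
At R, MIN picks e (lowest: -19).
At e, MAX picks v (highest: -19).
At v, MIN picks bn (lowest: -19).
Terminal value -19.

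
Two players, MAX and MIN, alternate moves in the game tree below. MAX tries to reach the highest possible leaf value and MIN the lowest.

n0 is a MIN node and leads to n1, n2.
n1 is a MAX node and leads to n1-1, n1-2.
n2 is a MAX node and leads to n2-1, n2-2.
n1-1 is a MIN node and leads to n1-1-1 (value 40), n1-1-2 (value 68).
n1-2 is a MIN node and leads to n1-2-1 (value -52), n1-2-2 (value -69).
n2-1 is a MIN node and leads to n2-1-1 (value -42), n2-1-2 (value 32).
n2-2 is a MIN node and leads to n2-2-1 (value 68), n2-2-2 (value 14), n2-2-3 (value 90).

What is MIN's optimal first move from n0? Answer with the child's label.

n1-1 (MIN): min(40, 68) = 40
n1-2 (MIN): min(-52, -69) = -69
n1 (MAX): max(40, -69) = 40
n2-1 (MIN): min(-42, 32) = -42
n2-2 (MIN): min(68, 14, 90) = 14
n2 (MAX): max(-42, 14) = 14
n0 (MIN): min(40, 14) = 14
MIN at n0 wants the lowest of {n1=40, n2=14}, so chooses n2.

n2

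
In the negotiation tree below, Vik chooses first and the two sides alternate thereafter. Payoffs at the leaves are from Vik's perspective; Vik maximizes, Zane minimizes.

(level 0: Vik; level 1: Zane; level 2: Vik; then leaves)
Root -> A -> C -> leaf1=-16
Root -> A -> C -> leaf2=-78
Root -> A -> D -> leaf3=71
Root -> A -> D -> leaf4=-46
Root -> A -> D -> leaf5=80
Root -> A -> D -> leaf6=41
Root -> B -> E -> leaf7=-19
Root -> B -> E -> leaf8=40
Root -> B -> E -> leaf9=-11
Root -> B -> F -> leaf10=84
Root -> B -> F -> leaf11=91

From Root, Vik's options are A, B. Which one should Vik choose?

C (Vik): max(-16, -78) = -16
D (Vik): max(71, -46, 80, 41) = 80
A (Zane): min(-16, 80) = -16
E (Vik): max(-19, 40, -11) = 40
F (Vik): max(84, 91) = 91
B (Zane): min(40, 91) = 40
Root (Vik): max(-16, 40) = 40
Vik at Root wants the highest of {A=-16, B=40}, so chooses B.

B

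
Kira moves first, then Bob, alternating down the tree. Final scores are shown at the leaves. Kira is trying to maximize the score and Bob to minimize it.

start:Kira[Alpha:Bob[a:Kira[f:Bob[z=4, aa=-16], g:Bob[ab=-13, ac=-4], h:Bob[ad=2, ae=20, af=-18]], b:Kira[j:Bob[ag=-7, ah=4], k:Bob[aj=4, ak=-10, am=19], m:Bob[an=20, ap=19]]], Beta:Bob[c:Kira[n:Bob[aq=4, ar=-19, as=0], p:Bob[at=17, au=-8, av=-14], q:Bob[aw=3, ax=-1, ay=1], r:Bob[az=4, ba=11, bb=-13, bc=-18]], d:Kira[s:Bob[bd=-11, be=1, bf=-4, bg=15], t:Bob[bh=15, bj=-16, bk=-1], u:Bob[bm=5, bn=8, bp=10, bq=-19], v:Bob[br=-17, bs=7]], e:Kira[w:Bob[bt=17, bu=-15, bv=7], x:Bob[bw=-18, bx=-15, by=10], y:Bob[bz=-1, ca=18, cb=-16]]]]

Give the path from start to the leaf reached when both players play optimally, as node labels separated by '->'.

f (Bob): min(4, -16) = -16
g (Bob): min(-13, -4) = -13
h (Bob): min(2, 20, -18) = -18
a (Kira): max(-16, -13, -18) = -13
j (Bob): min(-7, 4) = -7
k (Bob): min(4, -10, 19) = -10
m (Bob): min(20, 19) = 19
b (Kira): max(-7, -10, 19) = 19
Alpha (Bob): min(-13, 19) = -13
n (Bob): min(4, -19, 0) = -19
p (Bob): min(17, -8, -14) = -14
q (Bob): min(3, -1, 1) = -1
r (Bob): min(4, 11, -13, -18) = -18
c (Kira): max(-19, -14, -1, -18) = -1
s (Bob): min(-11, 1, -4, 15) = -11
t (Bob): min(15, -16, -1) = -16
u (Bob): min(5, 8, 10, -19) = -19
v (Bob): min(-17, 7) = -17
d (Kira): max(-11, -16, -19, -17) = -11
w (Bob): min(17, -15, 7) = -15
x (Bob): min(-18, -15, 10) = -18
y (Bob): min(-1, 18, -16) = -16
e (Kira): max(-15, -18, -16) = -15
Beta (Bob): min(-1, -11, -15) = -15
start (Kira): max(-13, -15) = -13
At start, Kira picks Alpha (highest: -13).
At Alpha, Bob picks a (lowest: -13).
At a, Kira picks g (highest: -13).
At g, Bob picks ab (lowest: -13).
Terminal value -13.

start -> Alpha -> a -> g -> ab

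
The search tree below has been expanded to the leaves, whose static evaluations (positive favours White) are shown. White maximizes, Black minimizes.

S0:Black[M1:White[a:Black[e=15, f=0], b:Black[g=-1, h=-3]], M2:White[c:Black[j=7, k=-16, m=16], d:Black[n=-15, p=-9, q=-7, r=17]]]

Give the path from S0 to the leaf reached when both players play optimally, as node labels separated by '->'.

S0 -> M2 -> d -> n

a (Black): min(15, 0) = 0
b (Black): min(-1, -3) = -3
M1 (White): max(0, -3) = 0
c (Black): min(7, -16, 16) = -16
d (Black): min(-15, -9, -7, 17) = -15
M2 (White): max(-16, -15) = -15
S0 (Black): min(0, -15) = -15
At S0, Black picks M2 (lowest: -15).
At M2, White picks d (highest: -15).
At d, Black picks n (lowest: -15).
Terminal value -15.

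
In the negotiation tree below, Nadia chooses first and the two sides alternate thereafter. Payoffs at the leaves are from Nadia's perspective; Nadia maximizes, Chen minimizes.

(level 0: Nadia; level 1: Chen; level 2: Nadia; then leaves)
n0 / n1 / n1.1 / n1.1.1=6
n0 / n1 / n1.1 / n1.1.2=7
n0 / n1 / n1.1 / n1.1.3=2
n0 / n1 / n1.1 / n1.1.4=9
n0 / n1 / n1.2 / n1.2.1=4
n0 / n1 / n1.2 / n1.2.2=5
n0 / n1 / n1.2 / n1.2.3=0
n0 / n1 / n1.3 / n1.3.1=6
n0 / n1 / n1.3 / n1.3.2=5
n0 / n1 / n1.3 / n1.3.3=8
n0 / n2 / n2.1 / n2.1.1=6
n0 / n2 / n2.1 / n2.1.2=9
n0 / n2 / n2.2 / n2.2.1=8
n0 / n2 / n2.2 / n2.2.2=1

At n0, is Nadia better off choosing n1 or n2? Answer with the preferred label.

n2

n1.1 (Nadia): max(6, 7, 2, 9) = 9
n1.2 (Nadia): max(4, 5, 0) = 5
n1.3 (Nadia): max(6, 5, 8) = 8
n1 (Chen): min(9, 5, 8) = 5
n2.1 (Nadia): max(6, 9) = 9
n2.2 (Nadia): max(8, 1) = 8
n2 (Chen): min(9, 8) = 8
Nadia prefers the higher value; n1=5, n2=8. n2 is better since 8 > 5.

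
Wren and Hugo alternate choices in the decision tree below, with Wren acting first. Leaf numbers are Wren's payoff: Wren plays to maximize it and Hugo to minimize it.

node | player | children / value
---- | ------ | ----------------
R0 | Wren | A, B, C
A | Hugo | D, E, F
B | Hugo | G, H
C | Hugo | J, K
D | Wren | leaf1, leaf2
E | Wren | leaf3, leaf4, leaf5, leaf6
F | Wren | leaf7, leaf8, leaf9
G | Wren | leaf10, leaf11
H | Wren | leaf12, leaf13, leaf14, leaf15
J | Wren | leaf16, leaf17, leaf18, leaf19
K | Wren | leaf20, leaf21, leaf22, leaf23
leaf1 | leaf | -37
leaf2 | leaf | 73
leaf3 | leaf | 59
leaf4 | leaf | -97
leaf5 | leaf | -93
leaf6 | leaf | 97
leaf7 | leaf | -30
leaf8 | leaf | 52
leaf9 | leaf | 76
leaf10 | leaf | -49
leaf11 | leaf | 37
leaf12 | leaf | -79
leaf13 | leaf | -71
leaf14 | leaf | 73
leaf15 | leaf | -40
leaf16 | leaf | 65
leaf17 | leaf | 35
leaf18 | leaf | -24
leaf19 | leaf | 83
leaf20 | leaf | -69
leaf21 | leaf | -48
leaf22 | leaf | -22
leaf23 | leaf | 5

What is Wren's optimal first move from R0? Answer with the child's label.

A

D (Wren): max(-37, 73) = 73
E (Wren): max(59, -97, -93, 97) = 97
F (Wren): max(-30, 52, 76) = 76
A (Hugo): min(73, 97, 76) = 73
G (Wren): max(-49, 37) = 37
H (Wren): max(-79, -71, 73, -40) = 73
B (Hugo): min(37, 73) = 37
J (Wren): max(65, 35, -24, 83) = 83
K (Wren): max(-69, -48, -22, 5) = 5
C (Hugo): min(83, 5) = 5
R0 (Wren): max(73, 37, 5) = 73
Wren at R0 wants the highest of {A=73, B=37, C=5}, so chooses A.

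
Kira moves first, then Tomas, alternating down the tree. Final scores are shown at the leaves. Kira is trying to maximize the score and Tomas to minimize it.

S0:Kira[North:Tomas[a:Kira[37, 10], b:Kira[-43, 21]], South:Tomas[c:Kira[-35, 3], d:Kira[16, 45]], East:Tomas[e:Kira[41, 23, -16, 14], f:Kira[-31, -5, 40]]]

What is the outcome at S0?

a (Kira): max(37, 10) = 37
b (Kira): max(-43, 21) = 21
North (Tomas): min(37, 21) = 21
c (Kira): max(-35, 3) = 3
d (Kira): max(16, 45) = 45
South (Tomas): min(3, 45) = 3
e (Kira): max(41, 23, -16, 14) = 41
f (Kira): max(-31, -5, 40) = 40
East (Tomas): min(41, 40) = 40
S0 (Kira): max(21, 3, 40) = 40

40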